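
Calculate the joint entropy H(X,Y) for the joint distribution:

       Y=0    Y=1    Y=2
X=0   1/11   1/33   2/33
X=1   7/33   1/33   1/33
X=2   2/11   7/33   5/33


H(X,Y) = -Σ p(x,y) log₂ p(x,y)
  p(0,0)=1/11: -0.0909 × log₂(0.0909) = 0.3145
  p(0,1)=1/33: -0.0303 × log₂(0.0303) = 0.1529
  p(0,2)=2/33: -0.0606 × log₂(0.0606) = 0.2451
  p(1,0)=7/33: -0.2121 × log₂(0.2121) = 0.4745
  p(1,1)=1/33: -0.0303 × log₂(0.0303) = 0.1529
  p(1,2)=1/33: -0.0303 × log₂(0.0303) = 0.1529
  p(2,0)=2/11: -0.1818 × log₂(0.1818) = 0.4472
  p(2,1)=7/33: -0.2121 × log₂(0.2121) = 0.4745
  p(2,2)=5/33: -0.1515 × log₂(0.1515) = 0.4125
H(X,Y) = 2.8269 bits


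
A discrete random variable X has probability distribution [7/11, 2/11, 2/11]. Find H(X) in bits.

H(X) = -Σ p(x) log₂ p(x)
  -7/11 × log₂(7/11) = 0.4150
  -2/11 × log₂(2/11) = 0.4472
  -2/11 × log₂(2/11) = 0.4472
H(X) = 1.3093 bits


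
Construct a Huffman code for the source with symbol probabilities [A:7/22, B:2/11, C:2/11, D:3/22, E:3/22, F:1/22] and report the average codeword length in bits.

Huffman tree construction:
Combine smallest probabilities repeatedly
Resulting codes:
  A: 10 (length 2)
  B: 111 (length 3)
  C: 00 (length 2)
  D: 011 (length 3)
  E: 110 (length 3)
  F: 010 (length 3)
Average length = Σ p(s) × length(s) = 2.5000 bits


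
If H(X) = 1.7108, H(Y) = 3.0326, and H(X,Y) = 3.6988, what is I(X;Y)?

I(X;Y) = H(X) + H(Y) - H(X,Y)
I(X;Y) = 1.7108 + 3.0326 - 3.6988 = 1.0446 bits


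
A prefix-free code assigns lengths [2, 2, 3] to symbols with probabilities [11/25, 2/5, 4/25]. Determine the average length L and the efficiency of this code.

Average length L = Σ p_i × l_i = 2.1600 bits
Entropy H = 1.4729 bits
Efficiency η = H/L × 100% = 68.19%


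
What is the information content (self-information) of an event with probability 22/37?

Information content I(x) = -log₂(p(x))
I = -log₂(22/37) = -log₂(0.5946)
I = 0.7500 bits


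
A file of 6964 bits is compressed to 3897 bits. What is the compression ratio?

Compression ratio = Original / Compressed
= 6964 / 3897 = 1.79:1


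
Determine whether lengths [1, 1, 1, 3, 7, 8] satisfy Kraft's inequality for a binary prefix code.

Kraft inequality: Σ 2^(-l_i) ≤ 1 for prefix-free code
Calculating: 2^(-1) + 2^(-1) + 2^(-1) + 2^(-3) + 2^(-7) + 2^(-8)
= 0.5 + 0.5 + 0.5 + 0.125 + 0.0078125 + 0.00390625
= 1.6367
Since 1.6367 > 1, prefix-free code does not exist


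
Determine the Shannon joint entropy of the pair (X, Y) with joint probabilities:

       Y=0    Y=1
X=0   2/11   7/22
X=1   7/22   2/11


H(X,Y) = -Σ p(x,y) log₂ p(x,y)
  p(0,0)=2/11: -0.1818 × log₂(0.1818) = 0.4472
  p(0,1)=7/22: -0.3182 × log₂(0.3182) = 0.5257
  p(1,0)=7/22: -0.3182 × log₂(0.3182) = 0.5257
  p(1,1)=2/11: -0.1818 × log₂(0.1818) = 0.4472
H(X,Y) = 1.9457 bits


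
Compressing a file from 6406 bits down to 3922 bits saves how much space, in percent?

Space savings = (1 - Compressed/Original) × 100%
= (1 - 3922/6406) × 100%
= 38.78%


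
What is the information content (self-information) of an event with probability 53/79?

Information content I(x) = -log₂(p(x))
I = -log₂(53/79) = -log₂(0.6709)
I = 0.5759 bits


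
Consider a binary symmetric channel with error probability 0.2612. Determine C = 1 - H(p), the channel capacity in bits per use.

For BSC with error probability p:
C = 1 - H(p) where H(p) is binary entropy
H(0.2612) = -0.2612 × log₂(0.2612) - 0.7388 × log₂(0.7388)
H(p) = 0.8286
C = 1 - 0.8286 = 0.1714 bits/use


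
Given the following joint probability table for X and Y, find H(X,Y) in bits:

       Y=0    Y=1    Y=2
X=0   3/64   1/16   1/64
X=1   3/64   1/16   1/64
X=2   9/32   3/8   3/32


H(X,Y) = -Σ p(x,y) log₂ p(x,y)
  p(0,0)=3/64: -0.0469 × log₂(0.0469) = 0.2070
  p(0,1)=1/16: -0.0625 × log₂(0.0625) = 0.2500
  p(0,2)=1/64: -0.0156 × log₂(0.0156) = 0.0938
  p(1,0)=3/64: -0.0469 × log₂(0.0469) = 0.2070
  p(1,1)=1/16: -0.0625 × log₂(0.0625) = 0.2500
  p(1,2)=1/64: -0.0156 × log₂(0.0156) = 0.0938
  p(2,0)=9/32: -0.2812 × log₂(0.2812) = 0.5147
  p(2,1)=3/8: -0.3750 × log₂(0.3750) = 0.5306
  p(2,2)=3/32: -0.0938 × log₂(0.0938) = 0.3202
H(X,Y) = 2.4669 bits


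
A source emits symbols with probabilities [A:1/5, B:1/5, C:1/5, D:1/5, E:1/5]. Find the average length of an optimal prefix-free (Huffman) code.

Huffman tree construction:
Combine smallest probabilities repeatedly
Resulting codes:
  A: 110 (length 3)
  B: 111 (length 3)
  C: 00 (length 2)
  D: 01 (length 2)
  E: 10 (length 2)
Average length = Σ p(s) × length(s) = 2.4000 bits


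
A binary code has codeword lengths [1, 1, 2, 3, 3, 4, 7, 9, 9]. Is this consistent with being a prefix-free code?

Kraft inequality: Σ 2^(-l_i) ≤ 1 for prefix-free code
Calculating: 2^(-1) + 2^(-1) + 2^(-2) + 2^(-3) + 2^(-3) + 2^(-4) + 2^(-7) + 2^(-9) + 2^(-9)
= 0.5 + 0.5 + 0.25 + 0.125 + 0.125 + 0.0625 + 0.0078125 + 0.001953125 + 0.001953125
= 1.5742
Since 1.5742 > 1, prefix-free code does not exist


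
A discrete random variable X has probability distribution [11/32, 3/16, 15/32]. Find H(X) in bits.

H(X) = -Σ p(x) log₂ p(x)
  -11/32 × log₂(11/32) = 0.5296
  -3/16 × log₂(3/16) = 0.4528
  -15/32 × log₂(15/32) = 0.5124
H(X) = 1.4948 bits


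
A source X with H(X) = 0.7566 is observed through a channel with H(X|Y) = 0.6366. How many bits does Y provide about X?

I(X;Y) = H(X) - H(X|Y)
I(X;Y) = 0.7566 - 0.6366 = 0.12 bits


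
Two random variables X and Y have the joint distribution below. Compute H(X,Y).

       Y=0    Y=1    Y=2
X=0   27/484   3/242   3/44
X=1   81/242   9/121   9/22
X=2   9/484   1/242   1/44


H(X,Y) = -Σ p(x,y) log₂ p(x,y)
  p(0,0)=27/484: -0.0558 × log₂(0.0558) = 0.2323
  p(0,1)=3/242: -0.0124 × log₂(0.0124) = 0.0785
  p(0,2)=3/44: -0.0682 × log₂(0.0682) = 0.2642
  p(1,0)=81/242: -0.3347 × log₂(0.3347) = 0.5285
  p(1,1)=9/121: -0.0744 × log₂(0.0744) = 0.2788
  p(1,2)=9/22: -0.4091 × log₂(0.4091) = 0.5275
  p(2,0)=9/484: -0.0186 × log₂(0.0186) = 0.1069
  p(2,1)=1/242: -0.0041 × log₂(0.0041) = 0.0327
  p(2,2)=1/44: -0.0227 × log₂(0.0227) = 0.1241
H(X,Y) = 2.1736 bits


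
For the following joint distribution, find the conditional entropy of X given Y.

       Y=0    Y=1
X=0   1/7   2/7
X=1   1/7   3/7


H(X|Y) = Σ_y p(y) H(X|Y=y)
  p(Y=0) = 2/7, H(X|Y=0) = 1.0000
  p(Y=1) = 5/7, H(X|Y=1) = 0.9710
H(X|Y) = 0.2857×1.0000 + 0.7143×0.9710 = 0.9793 bits


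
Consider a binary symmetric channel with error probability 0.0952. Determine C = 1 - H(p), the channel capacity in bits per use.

For BSC with error probability p:
C = 1 - H(p) where H(p) is binary entropy
H(0.0952) = -0.0952 × log₂(0.0952) - 0.9048 × log₂(0.9048)
H(p) = 0.4536
C = 1 - 0.4536 = 0.5464 bits/use


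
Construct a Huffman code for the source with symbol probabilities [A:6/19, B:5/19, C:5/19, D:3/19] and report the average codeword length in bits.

Huffman tree construction:
Combine smallest probabilities repeatedly
Resulting codes:
  A: 11 (length 2)
  B: 01 (length 2)
  C: 10 (length 2)
  D: 00 (length 2)
Average length = Σ p(s) × length(s) = 2.0000 bits


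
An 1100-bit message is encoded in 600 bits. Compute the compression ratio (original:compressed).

Compression ratio = Original / Compressed
= 1100 / 600 = 1.83:1


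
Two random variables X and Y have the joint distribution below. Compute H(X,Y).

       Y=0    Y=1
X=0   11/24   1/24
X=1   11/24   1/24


H(X,Y) = -Σ p(x,y) log₂ p(x,y)
  p(0,0)=11/24: -0.4583 × log₂(0.4583) = 0.5159
  p(0,1)=1/24: -0.0417 × log₂(0.0417) = 0.1910
  p(1,0)=11/24: -0.4583 × log₂(0.4583) = 0.5159
  p(1,1)=1/24: -0.0417 × log₂(0.0417) = 0.1910
H(X,Y) = 1.4138 bits


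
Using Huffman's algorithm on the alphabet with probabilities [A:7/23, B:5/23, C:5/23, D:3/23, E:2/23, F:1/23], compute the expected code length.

Huffman tree construction:
Combine smallest probabilities repeatedly
Resulting codes:
  A: 11 (length 2)
  B: 00 (length 2)
  C: 01 (length 2)
  D: 100 (length 3)
  E: 1011 (length 4)
  F: 1010 (length 4)
Average length = Σ p(s) × length(s) = 2.3913 bits


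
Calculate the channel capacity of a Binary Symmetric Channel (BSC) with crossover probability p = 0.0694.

For BSC with error probability p:
C = 1 - H(p) where H(p) is binary entropy
H(0.0694) = -0.0694 × log₂(0.0694) - 0.9306 × log₂(0.9306)
H(p) = 0.3637
C = 1 - 0.3637 = 0.6363 bits/use


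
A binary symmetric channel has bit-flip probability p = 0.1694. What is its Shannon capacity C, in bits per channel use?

For BSC with error probability p:
C = 1 - H(p) where H(p) is binary entropy
H(0.1694) = -0.1694 × log₂(0.1694) - 0.8306 × log₂(0.8306)
H(p) = 0.6563
C = 1 - 0.6563 = 0.3437 bits/use


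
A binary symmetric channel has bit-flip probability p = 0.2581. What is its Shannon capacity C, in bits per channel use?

For BSC with error probability p:
C = 1 - H(p) where H(p) is binary entropy
H(0.2581) = -0.2581 × log₂(0.2581) - 0.7419 × log₂(0.7419)
H(p) = 0.8239
C = 1 - 0.8239 = 0.1761 bits/use


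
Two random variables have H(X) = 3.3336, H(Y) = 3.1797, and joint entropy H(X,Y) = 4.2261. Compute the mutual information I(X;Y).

I(X;Y) = H(X) + H(Y) - H(X,Y)
I(X;Y) = 3.3336 + 3.1797 - 4.2261 = 2.2872 bits


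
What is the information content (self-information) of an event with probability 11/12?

Information content I(x) = -log₂(p(x))
I = -log₂(11/12) = -log₂(0.9167)
I = 0.1255 bits


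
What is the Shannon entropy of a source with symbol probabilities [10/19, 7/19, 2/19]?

H(X) = -Σ p(x) log₂ p(x)
  -10/19 × log₂(10/19) = 0.4874
  -7/19 × log₂(7/19) = 0.5307
  -2/19 × log₂(2/19) = 0.3419
H(X) = 1.3600 bits


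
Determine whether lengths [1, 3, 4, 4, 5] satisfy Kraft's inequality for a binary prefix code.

Kraft inequality: Σ 2^(-l_i) ≤ 1 for prefix-free code
Calculating: 2^(-1) + 2^(-3) + 2^(-4) + 2^(-4) + 2^(-5)
= 0.5 + 0.125 + 0.0625 + 0.0625 + 0.03125
= 0.7812
Since 0.7812 ≤ 1, prefix-free code exists


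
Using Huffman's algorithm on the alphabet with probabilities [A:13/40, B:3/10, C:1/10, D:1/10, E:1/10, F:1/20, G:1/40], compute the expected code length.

Huffman tree construction:
Combine smallest probabilities repeatedly
Resulting codes:
  A: 11 (length 2)
  B: 10 (length 2)
  C: 001 (length 3)
  D: 010 (length 3)
  E: 011 (length 3)
  F: 0001 (length 4)
  G: 0000 (length 4)
Average length = Σ p(s) × length(s) = 2.4500 bits


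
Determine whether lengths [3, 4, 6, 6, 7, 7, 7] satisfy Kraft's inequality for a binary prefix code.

Kraft inequality: Σ 2^(-l_i) ≤ 1 for prefix-free code
Calculating: 2^(-3) + 2^(-4) + 2^(-6) + 2^(-6) + 2^(-7) + 2^(-7) + 2^(-7)
= 0.125 + 0.0625 + 0.015625 + 0.015625 + 0.0078125 + 0.0078125 + 0.0078125
= 0.2422
Since 0.2422 ≤ 1, prefix-free code exists


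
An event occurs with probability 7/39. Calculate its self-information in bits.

Information content I(x) = -log₂(p(x))
I = -log₂(7/39) = -log₂(0.1795)
I = 2.4780 bits


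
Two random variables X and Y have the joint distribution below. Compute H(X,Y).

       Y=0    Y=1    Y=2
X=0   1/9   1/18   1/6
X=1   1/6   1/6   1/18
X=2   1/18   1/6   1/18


H(X,Y) = -Σ p(x,y) log₂ p(x,y)
  p(0,0)=1/9: -0.1111 × log₂(0.1111) = 0.3522
  p(0,1)=1/18: -0.0556 × log₂(0.0556) = 0.2317
  p(0,2)=1/6: -0.1667 × log₂(0.1667) = 0.4308
  p(1,0)=1/6: -0.1667 × log₂(0.1667) = 0.4308
  p(1,1)=1/6: -0.1667 × log₂(0.1667) = 0.4308
  p(1,2)=1/18: -0.0556 × log₂(0.0556) = 0.2317
  p(2,0)=1/18: -0.0556 × log₂(0.0556) = 0.2317
  p(2,1)=1/6: -0.1667 × log₂(0.1667) = 0.4308
  p(2,2)=1/18: -0.0556 × log₂(0.0556) = 0.2317
H(X,Y) = 3.0022 bits


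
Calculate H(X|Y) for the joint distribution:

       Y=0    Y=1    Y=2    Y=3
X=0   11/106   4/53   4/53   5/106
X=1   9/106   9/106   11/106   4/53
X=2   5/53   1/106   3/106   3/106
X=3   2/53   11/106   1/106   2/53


H(X|Y) = Σ_y p(y) H(X|Y=y)
  p(Y=0) = 17/53, H(X|Y=0) = 1.9168
  p(Y=1) = 29/106, H(X|Y=1) = 1.7344
  p(Y=2) = 23/106, H(X|Y=2) = 1.6188
  p(Y=3) = 10/53, H(X|Y=3) = 1.9037
H(X|Y) = 0.3208×1.9168 + 0.2736×1.7344 + 0.2170×1.6188 + 0.1887×1.9037 = 1.7998 bits


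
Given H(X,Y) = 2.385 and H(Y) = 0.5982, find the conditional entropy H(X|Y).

Chain rule: H(X,Y) = H(X|Y) + H(Y)
H(X|Y) = H(X,Y) - H(Y) = 2.385 - 0.5982 = 1.7868 bits


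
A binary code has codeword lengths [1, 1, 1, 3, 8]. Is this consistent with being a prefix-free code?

Kraft inequality: Σ 2^(-l_i) ≤ 1 for prefix-free code
Calculating: 2^(-1) + 2^(-1) + 2^(-1) + 2^(-3) + 2^(-8)
= 0.5 + 0.5 + 0.5 + 0.125 + 0.00390625
= 1.6289
Since 1.6289 > 1, prefix-free code does not exist


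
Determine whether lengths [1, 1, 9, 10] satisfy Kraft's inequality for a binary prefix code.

Kraft inequality: Σ 2^(-l_i) ≤ 1 for prefix-free code
Calculating: 2^(-1) + 2^(-1) + 2^(-9) + 2^(-10)
= 0.5 + 0.5 + 0.001953125 + 0.0009765625
= 1.0029
Since 1.0029 > 1, prefix-free code does not exist


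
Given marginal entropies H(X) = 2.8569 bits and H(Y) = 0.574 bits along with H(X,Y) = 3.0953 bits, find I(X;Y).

I(X;Y) = H(X) + H(Y) - H(X,Y)
I(X;Y) = 2.8569 + 0.574 - 3.0953 = 0.3356 bits


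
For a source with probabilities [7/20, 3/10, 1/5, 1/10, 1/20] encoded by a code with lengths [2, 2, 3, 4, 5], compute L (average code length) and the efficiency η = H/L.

Average length L = Σ p_i × l_i = 2.5500 bits
Entropy H = 2.0639 bits
Efficiency η = H/L × 100% = 80.94%


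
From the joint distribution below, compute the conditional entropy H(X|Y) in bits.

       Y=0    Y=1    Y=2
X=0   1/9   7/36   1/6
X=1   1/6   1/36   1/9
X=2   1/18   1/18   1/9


H(X|Y) = Σ_y p(y) H(X|Y=y)
  p(Y=0) = 1/3, H(X|Y=0) = 1.4591
  p(Y=1) = 5/18, H(X|Y=1) = 1.1568
  p(Y=2) = 7/18, H(X|Y=2) = 1.5567
H(X|Y) = 0.3333×1.4591 + 0.2778×1.1568 + 0.3889×1.5567 = 1.4131 bits


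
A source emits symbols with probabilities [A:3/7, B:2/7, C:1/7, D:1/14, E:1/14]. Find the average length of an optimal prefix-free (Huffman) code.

Huffman tree construction:
Combine smallest probabilities repeatedly
Resulting codes:
  A: 0 (length 1)
  B: 10 (length 2)
  C: 110 (length 3)
  D: 1110 (length 4)
  E: 1111 (length 4)
Average length = Σ p(s) × length(s) = 2.0000 bits


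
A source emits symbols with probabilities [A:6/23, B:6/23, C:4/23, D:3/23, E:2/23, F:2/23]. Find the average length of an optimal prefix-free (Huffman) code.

Huffman tree construction:
Combine smallest probabilities repeatedly
Resulting codes:
  A: 01 (length 2)
  B: 10 (length 2)
  C: 111 (length 3)
  D: 110 (length 3)
  E: 000 (length 3)
  F: 001 (length 3)
Average length = Σ p(s) × length(s) = 2.4783 bits


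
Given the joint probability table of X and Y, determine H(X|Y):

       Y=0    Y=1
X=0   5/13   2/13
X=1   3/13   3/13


H(X|Y) = Σ_y p(y) H(X|Y=y)
  p(Y=0) = 8/13, H(X|Y=0) = 0.9544
  p(Y=1) = 5/13, H(X|Y=1) = 0.9710
H(X|Y) = 0.6154×0.9544 + 0.3846×0.9710 = 0.9608 bits


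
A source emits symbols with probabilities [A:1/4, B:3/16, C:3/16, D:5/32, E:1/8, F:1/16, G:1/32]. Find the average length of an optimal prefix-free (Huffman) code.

Huffman tree construction:
Combine smallest probabilities repeatedly
Resulting codes:
  A: 10 (length 2)
  B: 111 (length 3)
  C: 00 (length 2)
  D: 110 (length 3)
  E: 011 (length 3)
  F: 0101 (length 4)
  G: 0100 (length 4)
Average length = Σ p(s) × length(s) = 2.6562 bits


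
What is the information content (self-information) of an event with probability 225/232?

Information content I(x) = -log₂(p(x))
I = -log₂(225/232) = -log₂(0.9698)
I = 0.0442 bits


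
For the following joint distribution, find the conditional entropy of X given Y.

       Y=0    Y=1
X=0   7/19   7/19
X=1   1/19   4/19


H(X|Y) = Σ_y p(y) H(X|Y=y)
  p(Y=0) = 8/19, H(X|Y=0) = 0.5436
  p(Y=1) = 11/19, H(X|Y=1) = 0.9457
H(X|Y) = 0.4211×0.5436 + 0.5789×0.9457 = 0.7764 bits


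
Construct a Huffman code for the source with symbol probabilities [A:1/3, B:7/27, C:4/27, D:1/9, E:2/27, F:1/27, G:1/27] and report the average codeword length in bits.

Huffman tree construction:
Combine smallest probabilities repeatedly
Resulting codes:
  A: 11 (length 2)
  B: 01 (length 2)
  C: 101 (length 3)
  D: 100 (length 3)
  E: 000 (length 3)
  F: 0010 (length 4)
  G: 0011 (length 4)
Average length = Σ p(s) × length(s) = 2.4815 bits


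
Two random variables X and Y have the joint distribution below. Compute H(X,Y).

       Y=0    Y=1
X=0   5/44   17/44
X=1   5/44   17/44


H(X,Y) = -Σ p(x,y) log₂ p(x,y)
  p(0,0)=5/44: -0.1136 × log₂(0.1136) = 0.3565
  p(0,1)=17/44: -0.3864 × log₂(0.3864) = 0.5301
  p(1,0)=5/44: -0.1136 × log₂(0.1136) = 0.3565
  p(1,1)=17/44: -0.3864 × log₂(0.3864) = 0.5301
H(X,Y) = 1.7732 bits


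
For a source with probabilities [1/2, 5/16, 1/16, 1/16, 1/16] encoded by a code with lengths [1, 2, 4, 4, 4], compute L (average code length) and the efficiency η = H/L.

Average length L = Σ p_i × l_i = 1.8750 bits
Entropy H = 1.7744 bits
Efficiency η = H/L × 100% = 94.63%


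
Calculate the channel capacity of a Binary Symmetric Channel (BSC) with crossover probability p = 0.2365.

For BSC with error probability p:
C = 1 - H(p) where H(p) is binary entropy
H(0.2365) = -0.2365 × log₂(0.2365) - 0.7635 × log₂(0.7635)
H(p) = 0.7892
C = 1 - 0.7892 = 0.2108 bits/use


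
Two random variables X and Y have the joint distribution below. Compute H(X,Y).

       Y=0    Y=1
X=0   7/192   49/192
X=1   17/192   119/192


H(X,Y) = -Σ p(x,y) log₂ p(x,y)
  p(0,0)=7/192: -0.0365 × log₂(0.0365) = 0.1742
  p(0,1)=49/192: -0.2552 × log₂(0.2552) = 0.5028
  p(1,0)=17/192: -0.0885 × log₂(0.0885) = 0.3097
  p(1,1)=119/192: -0.6198 × log₂(0.6198) = 0.4277
H(X,Y) = 1.4144 bits


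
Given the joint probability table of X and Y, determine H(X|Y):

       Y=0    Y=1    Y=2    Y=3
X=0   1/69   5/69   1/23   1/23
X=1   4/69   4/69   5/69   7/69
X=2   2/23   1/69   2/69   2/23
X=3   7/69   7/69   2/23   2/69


H(X|Y) = Σ_y p(y) H(X|Y=y)
  p(Y=0) = 6/23, H(X|Y=0) = 1.7721
  p(Y=1) = 17/69, H(X|Y=1) = 1.7780
  p(Y=2) = 16/69, H(X|Y=2) = 1.8829
  p(Y=3) = 6/23, H(X|Y=3) = 1.8413
H(X|Y) = 0.2609×1.7721 + 0.2464×1.7780 + 0.2319×1.8829 + 0.2609×1.8413 = 1.8173 bits


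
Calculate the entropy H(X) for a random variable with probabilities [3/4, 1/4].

H(X) = -Σ p(x) log₂ p(x)
  -3/4 × log₂(3/4) = 0.3113
  -1/4 × log₂(1/4) = 0.5000
H(X) = 0.8113 bits


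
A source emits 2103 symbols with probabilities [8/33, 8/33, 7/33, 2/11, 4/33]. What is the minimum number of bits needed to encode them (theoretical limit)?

Entropy H = 2.2819 bits/symbol
Minimum bits = H × n = 2.2819 × 2103
= 4798.90 bits


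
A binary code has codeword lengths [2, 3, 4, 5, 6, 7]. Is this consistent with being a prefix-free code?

Kraft inequality: Σ 2^(-l_i) ≤ 1 for prefix-free code
Calculating: 2^(-2) + 2^(-3) + 2^(-4) + 2^(-5) + 2^(-6) + 2^(-7)
= 0.25 + 0.125 + 0.0625 + 0.03125 + 0.015625 + 0.0078125
= 0.4922
Since 0.4922 ≤ 1, prefix-free code exists


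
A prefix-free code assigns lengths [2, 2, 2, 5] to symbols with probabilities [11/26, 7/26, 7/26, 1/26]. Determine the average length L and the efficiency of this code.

Average length L = Σ p_i × l_i = 2.1154 bits
Entropy H = 1.7252 bits
Efficiency η = H/L × 100% = 81.55%


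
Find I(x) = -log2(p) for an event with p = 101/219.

Information content I(x) = -log₂(p(x))
I = -log₂(101/219) = -log₂(0.4612)
I = 1.1166 bits


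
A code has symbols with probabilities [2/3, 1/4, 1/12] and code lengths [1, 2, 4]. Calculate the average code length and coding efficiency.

Average length L = Σ p_i × l_i = 1.5000 bits
Entropy H = 1.1887 bits
Efficiency η = H/L × 100% = 79.25%


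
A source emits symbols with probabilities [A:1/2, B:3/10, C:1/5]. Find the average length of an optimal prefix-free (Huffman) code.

Huffman tree construction:
Combine smallest probabilities repeatedly
Resulting codes:
  A: 0 (length 1)
  B: 11 (length 2)
  C: 10 (length 2)
Average length = Σ p(s) × length(s) = 1.5000 bits


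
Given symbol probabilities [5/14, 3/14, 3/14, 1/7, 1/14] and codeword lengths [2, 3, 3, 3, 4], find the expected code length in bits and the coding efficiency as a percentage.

Average length L = Σ p_i × l_i = 2.7143 bits
Entropy H = 2.1560 bits
Efficiency η = H/L × 100% = 79.43%


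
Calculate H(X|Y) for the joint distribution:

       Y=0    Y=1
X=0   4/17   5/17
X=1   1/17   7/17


H(X|Y) = Σ_y p(y) H(X|Y=y)
  p(Y=0) = 5/17, H(X|Y=0) = 0.7219
  p(Y=1) = 12/17, H(X|Y=1) = 0.9799
H(X|Y) = 0.2941×0.7219 + 0.7059×0.9799 = 0.9040 bits


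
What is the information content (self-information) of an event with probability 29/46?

Information content I(x) = -log₂(p(x))
I = -log₂(29/46) = -log₂(0.6304)
I = 0.6656 bits


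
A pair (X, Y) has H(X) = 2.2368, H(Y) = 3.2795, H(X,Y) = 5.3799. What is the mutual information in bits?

I(X;Y) = H(X) + H(Y) - H(X,Y)
I(X;Y) = 2.2368 + 3.2795 - 5.3799 = 0.1364 bits


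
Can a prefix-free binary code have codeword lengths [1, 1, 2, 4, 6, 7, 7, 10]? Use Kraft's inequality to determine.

Kraft inequality: Σ 2^(-l_i) ≤ 1 for prefix-free code
Calculating: 2^(-1) + 2^(-1) + 2^(-2) + 2^(-4) + 2^(-6) + 2^(-7) + 2^(-7) + 2^(-10)
= 0.5 + 0.5 + 0.25 + 0.0625 + 0.015625 + 0.0078125 + 0.0078125 + 0.0009765625
= 1.3447
Since 1.3447 > 1, prefix-free code does not exist


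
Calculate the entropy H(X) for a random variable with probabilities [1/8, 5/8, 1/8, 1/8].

H(X) = -Σ p(x) log₂ p(x)
  -1/8 × log₂(1/8) = 0.3750
  -5/8 × log₂(5/8) = 0.4238
  -1/8 × log₂(1/8) = 0.3750
  -1/8 × log₂(1/8) = 0.3750
H(X) = 1.5488 bits


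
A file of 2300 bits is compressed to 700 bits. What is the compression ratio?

Compression ratio = Original / Compressed
= 2300 / 700 = 3.29:1


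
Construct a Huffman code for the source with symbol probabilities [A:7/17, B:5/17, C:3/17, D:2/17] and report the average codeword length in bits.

Huffman tree construction:
Combine smallest probabilities repeatedly
Resulting codes:
  A: 0 (length 1)
  B: 10 (length 2)
  C: 111 (length 3)
  D: 110 (length 3)
Average length = Σ p(s) × length(s) = 1.8824 bits


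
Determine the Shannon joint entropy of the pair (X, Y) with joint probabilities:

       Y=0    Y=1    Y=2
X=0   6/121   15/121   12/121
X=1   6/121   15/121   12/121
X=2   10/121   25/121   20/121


H(X,Y) = -Σ p(x,y) log₂ p(x,y)
  p(0,0)=6/121: -0.0496 × log₂(0.0496) = 0.2149
  p(0,1)=15/121: -0.1240 × log₂(0.1240) = 0.3734
  p(0,2)=12/121: -0.0992 × log₂(0.0992) = 0.3306
  p(1,0)=6/121: -0.0496 × log₂(0.0496) = 0.2149
  p(1,1)=15/121: -0.1240 × log₂(0.1240) = 0.3734
  p(1,2)=12/121: -0.0992 × log₂(0.0992) = 0.3306
  p(2,0)=10/121: -0.0826 × log₂(0.0826) = 0.2973
  p(2,1)=25/121: -0.2066 × log₂(0.2066) = 0.4700
  p(2,2)=20/121: -0.1653 × log₂(0.1653) = 0.4292
H(X,Y) = 3.0344 bits


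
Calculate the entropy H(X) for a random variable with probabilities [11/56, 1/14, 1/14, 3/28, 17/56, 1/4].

H(X) = -Σ p(x) log₂ p(x)
  -11/56 × log₂(11/56) = 0.4612
  -1/14 × log₂(1/14) = 0.2720
  -1/14 × log₂(1/14) = 0.2720
  -3/28 × log₂(3/28) = 0.3453
  -17/56 × log₂(17/56) = 0.5221
  -1/4 × log₂(1/4) = 0.5000
H(X) = 2.3725 bits


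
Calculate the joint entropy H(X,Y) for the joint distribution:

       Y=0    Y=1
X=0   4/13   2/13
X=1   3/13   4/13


H(X,Y) = -Σ p(x,y) log₂ p(x,y)
  p(0,0)=4/13: -0.3077 × log₂(0.3077) = 0.5232
  p(0,1)=2/13: -0.1538 × log₂(0.1538) = 0.4155
  p(1,0)=3/13: -0.2308 × log₂(0.2308) = 0.4882
  p(1,1)=4/13: -0.3077 × log₂(0.3077) = 0.5232
H(X,Y) = 1.9501 bits


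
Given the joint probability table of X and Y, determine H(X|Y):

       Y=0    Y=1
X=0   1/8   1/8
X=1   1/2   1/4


H(X|Y) = Σ_y p(y) H(X|Y=y)
  p(Y=0) = 5/8, H(X|Y=0) = 0.7219
  p(Y=1) = 3/8, H(X|Y=1) = 0.9183
H(X|Y) = 0.6250×0.7219 + 0.3750×0.9183 = 0.7956 bits


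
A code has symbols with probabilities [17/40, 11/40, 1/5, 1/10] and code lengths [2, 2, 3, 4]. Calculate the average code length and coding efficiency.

Average length L = Σ p_i × l_i = 2.4000 bits
Entropy H = 1.8334 bits
Efficiency η = H/L × 100% = 76.39%


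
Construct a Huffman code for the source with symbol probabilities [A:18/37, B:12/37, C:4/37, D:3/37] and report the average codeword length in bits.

Huffman tree construction:
Combine smallest probabilities repeatedly
Resulting codes:
  A: 0 (length 1)
  B: 11 (length 2)
  C: 101 (length 3)
  D: 100 (length 3)
Average length = Σ p(s) × length(s) = 1.7027 bits


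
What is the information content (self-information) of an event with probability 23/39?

Information content I(x) = -log₂(p(x))
I = -log₂(23/39) = -log₂(0.5897)
I = 0.7618 bits


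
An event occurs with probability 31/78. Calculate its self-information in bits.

Information content I(x) = -log₂(p(x))
I = -log₂(31/78) = -log₂(0.3974)
I = 1.3312 bits


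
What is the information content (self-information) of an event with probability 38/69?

Information content I(x) = -log₂(p(x))
I = -log₂(38/69) = -log₂(0.5507)
I = 0.8606 bits


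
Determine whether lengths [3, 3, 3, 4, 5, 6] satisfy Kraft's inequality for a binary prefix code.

Kraft inequality: Σ 2^(-l_i) ≤ 1 for prefix-free code
Calculating: 2^(-3) + 2^(-3) + 2^(-3) + 2^(-4) + 2^(-5) + 2^(-6)
= 0.125 + 0.125 + 0.125 + 0.0625 + 0.03125 + 0.015625
= 0.4844
Since 0.4844 ≤ 1, prefix-free code exists


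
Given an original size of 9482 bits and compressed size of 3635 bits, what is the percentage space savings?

Space savings = (1 - Compressed/Original) × 100%
= (1 - 3635/9482) × 100%
= 61.66%


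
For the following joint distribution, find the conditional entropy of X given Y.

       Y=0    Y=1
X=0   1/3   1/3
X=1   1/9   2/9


H(X|Y) = Σ_y p(y) H(X|Y=y)
  p(Y=0) = 4/9, H(X|Y=0) = 0.8113
  p(Y=1) = 5/9, H(X|Y=1) = 0.9710
H(X|Y) = 0.4444×0.8113 + 0.5556×0.9710 = 0.9000 bits


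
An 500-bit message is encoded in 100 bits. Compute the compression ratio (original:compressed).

Compression ratio = Original / Compressed
= 500 / 100 = 5.00:1


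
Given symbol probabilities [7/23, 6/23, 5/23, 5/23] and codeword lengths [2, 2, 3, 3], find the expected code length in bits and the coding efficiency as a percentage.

Average length L = Σ p_i × l_i = 2.4348 bits
Entropy H = 1.9853 bits
Efficiency η = H/L × 100% = 81.54%


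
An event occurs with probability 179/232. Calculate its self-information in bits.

Information content I(x) = -log₂(p(x))
I = -log₂(179/232) = -log₂(0.7716)
I = 0.3742 bits


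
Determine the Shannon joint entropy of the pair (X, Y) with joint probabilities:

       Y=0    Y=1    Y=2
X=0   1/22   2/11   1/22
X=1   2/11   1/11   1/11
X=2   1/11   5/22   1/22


H(X,Y) = -Σ p(x,y) log₂ p(x,y)
  p(0,0)=1/22: -0.0455 × log₂(0.0455) = 0.2027
  p(0,1)=2/11: -0.1818 × log₂(0.1818) = 0.4472
  p(0,2)=1/22: -0.0455 × log₂(0.0455) = 0.2027
  p(1,0)=2/11: -0.1818 × log₂(0.1818) = 0.4472
  p(1,1)=1/11: -0.0909 × log₂(0.0909) = 0.3145
  p(1,2)=1/11: -0.0909 × log₂(0.0909) = 0.3145
  p(2,0)=1/11: -0.0909 × log₂(0.0909) = 0.3145
  p(2,1)=5/22: -0.2273 × log₂(0.2273) = 0.4858
  p(2,2)=1/22: -0.0455 × log₂(0.0455) = 0.2027
H(X,Y) = 2.9317 bits


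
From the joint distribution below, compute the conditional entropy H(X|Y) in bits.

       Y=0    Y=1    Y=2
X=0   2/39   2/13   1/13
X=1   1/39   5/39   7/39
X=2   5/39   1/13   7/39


H(X|Y) = Σ_y p(y) H(X|Y=y)
  p(Y=0) = 8/39, H(X|Y=0) = 1.2988
  p(Y=1) = 14/39, H(X|Y=1) = 1.5306
  p(Y=2) = 17/39, H(X|Y=2) = 1.4958
H(X|Y) = 0.2051×1.2988 + 0.3590×1.5306 + 0.4359×1.4958 = 1.4679 bits


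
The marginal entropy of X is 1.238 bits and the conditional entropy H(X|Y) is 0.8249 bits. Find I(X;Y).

I(X;Y) = H(X) - H(X|Y)
I(X;Y) = 1.238 - 0.8249 = 0.4131 bits


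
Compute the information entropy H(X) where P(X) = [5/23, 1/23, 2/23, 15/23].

H(X) = -Σ p(x) log₂ p(x)
  -5/23 × log₂(5/23) = 0.4786
  -1/23 × log₂(1/23) = 0.1967
  -2/23 × log₂(2/23) = 0.3064
  -15/23 × log₂(15/23) = 0.4022
H(X) = 1.3839 bits


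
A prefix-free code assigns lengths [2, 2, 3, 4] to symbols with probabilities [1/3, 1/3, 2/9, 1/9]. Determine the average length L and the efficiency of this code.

Average length L = Σ p_i × l_i = 2.4444 bits
Entropy H = 1.8911 bits
Efficiency η = H/L × 100% = 77.36%


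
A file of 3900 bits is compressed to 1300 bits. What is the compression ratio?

Compression ratio = Original / Compressed
= 3900 / 1300 = 3.00:1


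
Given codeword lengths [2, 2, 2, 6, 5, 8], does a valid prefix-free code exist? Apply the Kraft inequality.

Kraft inequality: Σ 2^(-l_i) ≤ 1 for prefix-free code
Calculating: 2^(-2) + 2^(-2) + 2^(-2) + 2^(-6) + 2^(-5) + 2^(-8)
= 0.25 + 0.25 + 0.25 + 0.015625 + 0.03125 + 0.00390625
= 0.8008
Since 0.8008 ≤ 1, prefix-free code exists


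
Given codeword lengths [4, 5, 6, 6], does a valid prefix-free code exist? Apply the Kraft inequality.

Kraft inequality: Σ 2^(-l_i) ≤ 1 for prefix-free code
Calculating: 2^(-4) + 2^(-5) + 2^(-6) + 2^(-6)
= 0.0625 + 0.03125 + 0.015625 + 0.015625
= 0.1250
Since 0.1250 ≤ 1, prefix-free code exists


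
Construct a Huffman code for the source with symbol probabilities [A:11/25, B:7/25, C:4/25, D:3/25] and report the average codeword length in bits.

Huffman tree construction:
Combine smallest probabilities repeatedly
Resulting codes:
  A: 0 (length 1)
  B: 10 (length 2)
  C: 111 (length 3)
  D: 110 (length 3)
Average length = Σ p(s) × length(s) = 1.8400 bits


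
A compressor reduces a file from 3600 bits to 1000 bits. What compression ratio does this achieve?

Compression ratio = Original / Compressed
= 3600 / 1000 = 3.60:1


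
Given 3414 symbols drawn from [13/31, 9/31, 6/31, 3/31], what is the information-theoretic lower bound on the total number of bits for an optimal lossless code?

Entropy H = 1.8284 bits/symbol
Minimum bits = H × n = 1.8284 × 3414
= 6242.16 bits


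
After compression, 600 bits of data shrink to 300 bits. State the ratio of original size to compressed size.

Compression ratio = Original / Compressed
= 600 / 300 = 2.00:1


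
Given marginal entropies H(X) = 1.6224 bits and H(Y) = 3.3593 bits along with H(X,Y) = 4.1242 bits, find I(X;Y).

I(X;Y) = H(X) + H(Y) - H(X,Y)
I(X;Y) = 1.6224 + 3.3593 - 4.1242 = 0.8575 bits


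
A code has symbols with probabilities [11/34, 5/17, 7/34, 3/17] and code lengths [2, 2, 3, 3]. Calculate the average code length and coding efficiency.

Average length L = Σ p_i × l_i = 2.3824 bits
Entropy H = 1.9570 bits
Efficiency η = H/L × 100% = 82.15%


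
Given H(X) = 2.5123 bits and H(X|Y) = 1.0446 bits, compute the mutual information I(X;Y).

I(X;Y) = H(X) - H(X|Y)
I(X;Y) = 2.5123 - 1.0446 = 1.4677 bits


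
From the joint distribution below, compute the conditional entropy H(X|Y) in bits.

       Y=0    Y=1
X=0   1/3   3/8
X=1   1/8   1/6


H(X|Y) = Σ_y p(y) H(X|Y=y)
  p(Y=0) = 11/24, H(X|Y=0) = 0.8454
  p(Y=1) = 13/24, H(X|Y=1) = 0.8905
H(X|Y) = 0.4583×0.8454 + 0.5417×0.8905 = 0.8698 bits


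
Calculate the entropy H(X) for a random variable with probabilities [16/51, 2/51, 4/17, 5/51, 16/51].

H(X) = -Σ p(x) log₂ p(x)
  -16/51 × log₂(16/51) = 0.5247
  -2/51 × log₂(2/51) = 0.1832
  -4/17 × log₂(4/17) = 0.4912
  -5/51 × log₂(5/51) = 0.3285
  -16/51 × log₂(16/51) = 0.5247
H(X) = 2.0522 bits


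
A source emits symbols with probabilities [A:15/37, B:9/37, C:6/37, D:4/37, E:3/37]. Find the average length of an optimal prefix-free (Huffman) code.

Huffman tree construction:
Combine smallest probabilities repeatedly
Resulting codes:
  A: 0 (length 1)
  B: 10 (length 2)
  C: 110 (length 3)
  D: 1111 (length 4)
  E: 1110 (length 4)
Average length = Σ p(s) × length(s) = 2.1351 bits


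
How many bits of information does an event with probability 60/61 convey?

Information content I(x) = -log₂(p(x))
I = -log₂(60/61) = -log₂(0.9836)
I = 0.0238 bits


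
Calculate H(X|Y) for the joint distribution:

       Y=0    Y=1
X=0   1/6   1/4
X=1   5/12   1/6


H(X|Y) = Σ_y p(y) H(X|Y=y)
  p(Y=0) = 7/12, H(X|Y=0) = 0.8631
  p(Y=1) = 5/12, H(X|Y=1) = 0.9710
H(X|Y) = 0.5833×0.8631 + 0.4167×0.9710 = 0.9080 bits


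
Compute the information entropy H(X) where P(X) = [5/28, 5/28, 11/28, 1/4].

H(X) = -Σ p(x) log₂ p(x)
  -5/28 × log₂(5/28) = 0.4438
  -5/28 × log₂(5/28) = 0.4438
  -11/28 × log₂(11/28) = 0.5295
  -1/4 × log₂(1/4) = 0.5000
H(X) = 1.9172 bits


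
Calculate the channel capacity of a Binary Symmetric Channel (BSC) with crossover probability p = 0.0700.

For BSC with error probability p:
C = 1 - H(p) where H(p) is binary entropy
H(0.0700) = -0.0700 × log₂(0.0700) - 0.9300 × log₂(0.9300)
H(p) = 0.3659
C = 1 - 0.3659 = 0.6341 bits/use


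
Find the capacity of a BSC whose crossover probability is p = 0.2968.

For BSC with error probability p:
C = 1 - H(p) where H(p) is binary entropy
H(0.2968) = -0.2968 × log₂(0.2968) - 0.7032 × log₂(0.7032)
H(p) = 0.8773
C = 1 - 0.8773 = 0.1227 bits/use


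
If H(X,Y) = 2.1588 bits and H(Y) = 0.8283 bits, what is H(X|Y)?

Chain rule: H(X,Y) = H(X|Y) + H(Y)
H(X|Y) = H(X,Y) - H(Y) = 2.1588 - 0.8283 = 1.3305 bits


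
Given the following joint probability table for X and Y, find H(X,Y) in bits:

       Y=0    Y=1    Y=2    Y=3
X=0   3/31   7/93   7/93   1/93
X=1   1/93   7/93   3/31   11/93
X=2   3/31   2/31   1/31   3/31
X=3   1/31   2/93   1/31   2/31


H(X,Y) = -Σ p(x,y) log₂ p(x,y)
  p(0,0)=3/31: -0.0968 × log₂(0.0968) = 0.3261
  p(0,1)=7/93: -0.0753 × log₂(0.0753) = 0.2809
  p(0,2)=7/93: -0.0753 × log₂(0.0753) = 0.2809
  p(0,3)=1/93: -0.0108 × log₂(0.0108) = 0.0703
  p(1,0)=1/93: -0.0108 × log₂(0.0108) = 0.0703
  p(1,1)=7/93: -0.0753 × log₂(0.0753) = 0.2809
  p(1,2)=3/31: -0.0968 × log₂(0.0968) = 0.3261
  p(1,3)=11/93: -0.1183 × log₂(0.1183) = 0.3643
  p(2,0)=3/31: -0.0968 × log₂(0.0968) = 0.3261
  p(2,1)=2/31: -0.0645 × log₂(0.0645) = 0.2551
  p(2,2)=1/31: -0.0323 × log₂(0.0323) = 0.1598
  p(2,3)=3/31: -0.0968 × log₂(0.0968) = 0.3261
  p(3,0)=1/31: -0.0323 × log₂(0.0323) = 0.1598
  p(3,1)=2/93: -0.0215 × log₂(0.0215) = 0.1191
  p(3,2)=1/31: -0.0323 × log₂(0.0323) = 0.1598
  p(3,3)=2/31: -0.0645 × log₂(0.0645) = 0.2551
H(X,Y) = 3.7606 bits


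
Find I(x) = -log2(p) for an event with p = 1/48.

Information content I(x) = -log₂(p(x))
I = -log₂(1/48) = -log₂(0.0208)
I = 5.5850 bits


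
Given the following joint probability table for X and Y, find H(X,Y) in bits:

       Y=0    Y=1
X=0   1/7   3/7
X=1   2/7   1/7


H(X,Y) = -Σ p(x,y) log₂ p(x,y)
  p(0,0)=1/7: -0.1429 × log₂(0.1429) = 0.4011
  p(0,1)=3/7: -0.4286 × log₂(0.4286) = 0.5239
  p(1,0)=2/7: -0.2857 × log₂(0.2857) = 0.5164
  p(1,1)=1/7: -0.1429 × log₂(0.1429) = 0.4011
H(X,Y) = 1.8424 bits


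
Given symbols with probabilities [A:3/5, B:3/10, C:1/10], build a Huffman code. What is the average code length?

Huffman tree construction:
Combine smallest probabilities repeatedly
Resulting codes:
  A: 1 (length 1)
  B: 01 (length 2)
  C: 00 (length 2)
Average length = Σ p(s) × length(s) = 1.4000 bits


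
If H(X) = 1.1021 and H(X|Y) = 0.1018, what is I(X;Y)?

I(X;Y) = H(X) - H(X|Y)
I(X;Y) = 1.1021 - 0.1018 = 1.0003 bits


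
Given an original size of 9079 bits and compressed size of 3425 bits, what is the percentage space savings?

Space savings = (1 - Compressed/Original) × 100%
= (1 - 3425/9079) × 100%
= 62.28%


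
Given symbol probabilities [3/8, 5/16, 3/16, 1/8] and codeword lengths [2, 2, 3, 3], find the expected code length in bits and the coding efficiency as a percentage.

Average length L = Σ p_i × l_i = 2.3125 bits
Entropy H = 1.8829 bits
Efficiency η = H/L × 100% = 81.42%


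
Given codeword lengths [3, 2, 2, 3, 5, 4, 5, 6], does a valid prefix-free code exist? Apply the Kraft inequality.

Kraft inequality: Σ 2^(-l_i) ≤ 1 for prefix-free code
Calculating: 2^(-3) + 2^(-2) + 2^(-2) + 2^(-3) + 2^(-5) + 2^(-4) + 2^(-5) + 2^(-6)
= 0.125 + 0.25 + 0.25 + 0.125 + 0.03125 + 0.0625 + 0.03125 + 0.015625
= 0.8906
Since 0.8906 ≤ 1, prefix-free code exists


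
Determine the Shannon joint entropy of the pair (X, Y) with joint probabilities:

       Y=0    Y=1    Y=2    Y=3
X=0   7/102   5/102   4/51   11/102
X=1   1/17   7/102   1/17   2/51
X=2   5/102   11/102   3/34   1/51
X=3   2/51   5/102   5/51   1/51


H(X,Y) = -Σ p(x,y) log₂ p(x,y)
  p(0,0)=7/102: -0.0686 × log₂(0.0686) = 0.2652
  p(0,1)=5/102: -0.0490 × log₂(0.0490) = 0.2133
  p(0,2)=4/51: -0.0784 × log₂(0.0784) = 0.2880
  p(0,3)=11/102: -0.1078 × log₂(0.1078) = 0.3465
  p(1,0)=1/17: -0.0588 × log₂(0.0588) = 0.2404
  p(1,1)=7/102: -0.0686 × log₂(0.0686) = 0.2652
  p(1,2)=1/17: -0.0588 × log₂(0.0588) = 0.2404
  p(1,3)=2/51: -0.0392 × log₂(0.0392) = 0.1832
  p(2,0)=5/102: -0.0490 × log₂(0.0490) = 0.2133
  p(2,1)=11/102: -0.1078 × log₂(0.1078) = 0.3465
  p(2,2)=3/34: -0.0882 × log₂(0.0882) = 0.3090
  p(2,3)=1/51: -0.0196 × log₂(0.0196) = 0.1112
  p(3,0)=2/51: -0.0392 × log₂(0.0392) = 0.1832
  p(3,1)=5/102: -0.0490 × log₂(0.0490) = 0.2133
  p(3,2)=5/51: -0.0980 × log₂(0.0980) = 0.3285
  p(3,3)=1/51: -0.0196 × log₂(0.0196) = 0.1112
H(X,Y) = 3.8586 bits


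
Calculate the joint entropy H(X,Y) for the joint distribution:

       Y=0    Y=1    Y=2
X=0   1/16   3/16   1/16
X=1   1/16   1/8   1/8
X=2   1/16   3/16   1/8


H(X,Y) = -Σ p(x,y) log₂ p(x,y)
  p(0,0)=1/16: -0.0625 × log₂(0.0625) = 0.2500
  p(0,1)=3/16: -0.1875 × log₂(0.1875) = 0.4528
  p(0,2)=1/16: -0.0625 × log₂(0.0625) = 0.2500
  p(1,0)=1/16: -0.0625 × log₂(0.0625) = 0.2500
  p(1,1)=1/8: -0.1250 × log₂(0.1250) = 0.3750
  p(1,2)=1/8: -0.1250 × log₂(0.1250) = 0.3750
  p(2,0)=1/16: -0.0625 × log₂(0.0625) = 0.2500
  p(2,1)=3/16: -0.1875 × log₂(0.1875) = 0.4528
  p(2,2)=1/8: -0.1250 × log₂(0.1250) = 0.3750
H(X,Y) = 3.0306 bits


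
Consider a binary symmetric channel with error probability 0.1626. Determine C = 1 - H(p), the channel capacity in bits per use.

For BSC with error probability p:
C = 1 - H(p) where H(p) is binary entropy
H(0.1626) = -0.1626 × log₂(0.1626) - 0.8374 × log₂(0.8374)
H(p) = 0.6405
C = 1 - 0.6405 = 0.3595 bits/use


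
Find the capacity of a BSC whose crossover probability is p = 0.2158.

For BSC with error probability p:
C = 1 - H(p) where H(p) is binary entropy
H(0.2158) = -0.2158 × log₂(0.2158) - 0.7842 × log₂(0.7842)
H(p) = 0.7524
C = 1 - 0.7524 = 0.2476 bits/use


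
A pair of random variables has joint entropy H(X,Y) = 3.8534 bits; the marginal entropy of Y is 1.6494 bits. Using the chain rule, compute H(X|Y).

Chain rule: H(X,Y) = H(X|Y) + H(Y)
H(X|Y) = H(X,Y) - H(Y) = 3.8534 - 1.6494 = 2.204 bits


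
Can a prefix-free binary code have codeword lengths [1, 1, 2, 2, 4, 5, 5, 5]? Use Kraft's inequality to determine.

Kraft inequality: Σ 2^(-l_i) ≤ 1 for prefix-free code
Calculating: 2^(-1) + 2^(-1) + 2^(-2) + 2^(-2) + 2^(-4) + 2^(-5) + 2^(-5) + 2^(-5)
= 0.5 + 0.5 + 0.25 + 0.25 + 0.0625 + 0.03125 + 0.03125 + 0.03125
= 1.6562
Since 1.6562 > 1, prefix-free code does not exist


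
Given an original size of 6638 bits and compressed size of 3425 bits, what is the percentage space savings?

Space savings = (1 - Compressed/Original) × 100%
= (1 - 3425/6638) × 100%
= 48.40%


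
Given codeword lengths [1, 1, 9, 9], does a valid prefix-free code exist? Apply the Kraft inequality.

Kraft inequality: Σ 2^(-l_i) ≤ 1 for prefix-free code
Calculating: 2^(-1) + 2^(-1) + 2^(-9) + 2^(-9)
= 0.5 + 0.5 + 0.001953125 + 0.001953125
= 1.0039
Since 1.0039 > 1, prefix-free code does not exist
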